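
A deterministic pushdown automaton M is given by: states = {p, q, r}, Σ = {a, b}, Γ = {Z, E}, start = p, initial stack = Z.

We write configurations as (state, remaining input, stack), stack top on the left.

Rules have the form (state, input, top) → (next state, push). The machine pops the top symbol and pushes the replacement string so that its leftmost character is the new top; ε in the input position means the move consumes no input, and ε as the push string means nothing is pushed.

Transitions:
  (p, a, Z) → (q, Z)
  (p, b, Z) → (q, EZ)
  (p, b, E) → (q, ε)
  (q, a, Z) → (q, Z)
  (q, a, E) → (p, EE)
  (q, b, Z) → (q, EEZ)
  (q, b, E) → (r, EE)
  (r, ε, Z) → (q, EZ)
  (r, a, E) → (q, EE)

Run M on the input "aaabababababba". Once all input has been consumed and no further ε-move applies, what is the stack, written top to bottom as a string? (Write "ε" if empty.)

(p, aaabababababba, Z) ⊢ (q, aabababababba, Z) ⊢ (q, abababababba, Z) ⊢ (q, bababababba, Z) ⊢ (q, ababababba, EEZ) ⊢ (p, babababba, EEEZ) ⊢ (q, abababba, EEZ) ⊢ (p, bababba, EEEZ) ⊢ (q, ababba, EEZ) ⊢ (p, babba, EEEZ) ⊢ (q, abba, EEZ) ⊢ (p, bba, EEEZ) ⊢ (q, ba, EEZ) ⊢ (r, a, EEEZ) ⊢ (q, ε, EEEEZ)
All input consumed in state q with stack EEEEZ.

EEEEZ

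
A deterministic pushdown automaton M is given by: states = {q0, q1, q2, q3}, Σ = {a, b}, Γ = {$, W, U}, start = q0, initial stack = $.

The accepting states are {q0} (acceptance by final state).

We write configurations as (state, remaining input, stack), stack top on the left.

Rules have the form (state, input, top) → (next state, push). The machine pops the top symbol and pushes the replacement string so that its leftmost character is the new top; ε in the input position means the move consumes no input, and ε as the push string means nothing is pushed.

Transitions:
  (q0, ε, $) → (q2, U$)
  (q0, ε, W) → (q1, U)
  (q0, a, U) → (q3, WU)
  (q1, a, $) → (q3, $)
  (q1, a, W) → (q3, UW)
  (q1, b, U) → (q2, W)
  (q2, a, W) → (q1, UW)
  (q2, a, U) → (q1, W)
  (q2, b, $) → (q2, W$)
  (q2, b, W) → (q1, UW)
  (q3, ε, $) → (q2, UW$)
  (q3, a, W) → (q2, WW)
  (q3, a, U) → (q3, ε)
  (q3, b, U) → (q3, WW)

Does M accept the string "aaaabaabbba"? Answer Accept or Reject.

(q0, aaaabaabbba, $)
  ε-move, top $: go to q2, push U$ → (q2, aaaabaabbba, U$)
  read a, top U: go to q1, push W → (q1, aaabaabbba, W$)
  read a, top W: go to q3, push UW → (q3, aabaabbba, UW$)
  read a, top U: go to q3, push ε → (q3, abaabbba, W$)
  read a, top W: go to q2, push WW → (q2, baabbba, WW$)
  read b, top W: go to q1, push UW → (q1, aabbba, UWW$)
No transition applies at (q1, aabbba, UWW$); input not fully consumed.

Reject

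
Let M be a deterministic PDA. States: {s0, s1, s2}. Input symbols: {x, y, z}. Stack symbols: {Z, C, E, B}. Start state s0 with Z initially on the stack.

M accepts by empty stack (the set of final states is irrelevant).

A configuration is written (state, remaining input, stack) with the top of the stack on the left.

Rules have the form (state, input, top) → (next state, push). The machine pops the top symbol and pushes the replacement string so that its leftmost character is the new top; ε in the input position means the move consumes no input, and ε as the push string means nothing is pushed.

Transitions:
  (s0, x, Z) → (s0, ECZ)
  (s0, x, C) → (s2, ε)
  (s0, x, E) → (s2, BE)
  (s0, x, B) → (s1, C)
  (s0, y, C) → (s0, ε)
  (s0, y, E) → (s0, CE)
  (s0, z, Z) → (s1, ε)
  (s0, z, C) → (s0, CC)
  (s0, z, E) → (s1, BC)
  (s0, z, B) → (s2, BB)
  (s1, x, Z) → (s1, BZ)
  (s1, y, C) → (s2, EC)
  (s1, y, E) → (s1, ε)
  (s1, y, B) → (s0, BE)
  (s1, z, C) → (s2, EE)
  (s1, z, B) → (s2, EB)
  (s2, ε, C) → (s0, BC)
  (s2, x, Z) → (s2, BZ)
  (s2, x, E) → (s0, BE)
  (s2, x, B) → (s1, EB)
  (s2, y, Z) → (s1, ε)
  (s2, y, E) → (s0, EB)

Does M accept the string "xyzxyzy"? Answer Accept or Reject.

Reject

(s0, xyzxyzy, Z)
  read x, top Z: go to s0, push ECZ → (s0, yzxyzy, ECZ)
  read y, top E: go to s0, push CE → (s0, zxyzy, CECZ)
  read z, top C: go to s0, push CC → (s0, xyzy, CCECZ)
  read x, top C: go to s2, push ε → (s2, yzy, CECZ)
  ε-move, top C: go to s0, push BC → (s0, yzy, BCECZ)
No transition applies at (s0, yzy, BCECZ); input not fully consumed.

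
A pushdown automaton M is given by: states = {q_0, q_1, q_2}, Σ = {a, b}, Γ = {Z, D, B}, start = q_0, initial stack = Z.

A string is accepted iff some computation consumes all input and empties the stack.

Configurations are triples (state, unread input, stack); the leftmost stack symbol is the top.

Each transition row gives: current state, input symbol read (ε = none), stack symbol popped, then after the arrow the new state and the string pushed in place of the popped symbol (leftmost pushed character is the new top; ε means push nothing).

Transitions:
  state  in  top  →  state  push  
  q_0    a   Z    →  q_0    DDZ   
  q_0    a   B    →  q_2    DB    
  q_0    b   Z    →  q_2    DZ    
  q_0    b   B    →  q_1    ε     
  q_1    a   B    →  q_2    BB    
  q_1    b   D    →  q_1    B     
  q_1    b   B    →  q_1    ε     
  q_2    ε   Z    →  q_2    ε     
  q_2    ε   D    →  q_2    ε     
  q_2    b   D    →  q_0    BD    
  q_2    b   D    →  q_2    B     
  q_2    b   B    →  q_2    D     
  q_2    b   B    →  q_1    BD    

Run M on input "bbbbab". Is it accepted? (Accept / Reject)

Accept

One accepting computation: (q_0, bbbbab, Z) ⊢ (q_2, bbbab, DZ) ⊢ (q_2, bbab, BZ) ⊢ (q_2, bab, DZ) ⊢ (q_0, ab, BDZ) ⊢ (q_2, b, DBDZ) ⊢ (q_2, b, BDZ) ⊢ (q_2, ε, DDZ) ⊢ (q_2, ε, DZ) ⊢ (q_2, ε, Z) ⊢ (q_2, ε, ε)
All input consumed and the stack is empty.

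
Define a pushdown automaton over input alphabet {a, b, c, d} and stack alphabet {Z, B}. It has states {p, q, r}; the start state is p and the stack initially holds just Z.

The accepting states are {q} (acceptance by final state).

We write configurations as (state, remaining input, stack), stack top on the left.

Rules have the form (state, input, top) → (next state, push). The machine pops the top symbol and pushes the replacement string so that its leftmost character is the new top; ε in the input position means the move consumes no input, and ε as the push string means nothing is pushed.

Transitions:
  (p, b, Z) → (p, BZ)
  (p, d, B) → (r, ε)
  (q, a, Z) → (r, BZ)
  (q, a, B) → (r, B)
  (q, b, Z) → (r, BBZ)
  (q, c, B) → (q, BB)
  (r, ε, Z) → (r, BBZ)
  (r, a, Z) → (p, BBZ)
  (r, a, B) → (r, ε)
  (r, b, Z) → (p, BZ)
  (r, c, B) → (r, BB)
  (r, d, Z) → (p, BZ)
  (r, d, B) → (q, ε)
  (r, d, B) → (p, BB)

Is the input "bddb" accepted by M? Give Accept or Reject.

Reject

No computation consumes all input and reaches a final state.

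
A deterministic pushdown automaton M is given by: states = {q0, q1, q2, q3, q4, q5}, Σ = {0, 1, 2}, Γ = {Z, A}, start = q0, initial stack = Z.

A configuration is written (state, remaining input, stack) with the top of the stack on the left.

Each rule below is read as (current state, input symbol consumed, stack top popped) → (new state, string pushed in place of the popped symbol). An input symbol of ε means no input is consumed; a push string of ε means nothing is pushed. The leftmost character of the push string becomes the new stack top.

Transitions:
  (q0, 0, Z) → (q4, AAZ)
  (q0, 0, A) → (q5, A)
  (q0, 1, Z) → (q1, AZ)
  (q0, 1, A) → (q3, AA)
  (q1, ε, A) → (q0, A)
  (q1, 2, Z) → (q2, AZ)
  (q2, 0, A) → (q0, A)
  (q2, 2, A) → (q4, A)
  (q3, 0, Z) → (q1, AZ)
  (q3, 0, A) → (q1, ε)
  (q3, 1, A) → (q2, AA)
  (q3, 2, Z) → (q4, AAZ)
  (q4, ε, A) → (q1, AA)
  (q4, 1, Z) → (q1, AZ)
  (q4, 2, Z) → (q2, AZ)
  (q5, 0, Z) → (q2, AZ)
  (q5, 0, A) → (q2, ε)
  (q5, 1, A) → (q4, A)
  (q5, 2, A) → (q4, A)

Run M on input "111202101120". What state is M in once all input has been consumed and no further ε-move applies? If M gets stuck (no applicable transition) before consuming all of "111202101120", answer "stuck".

q5

(q0, 111202101120, Z)
  read 1, top Z: go to q1, push AZ → (q1, 11202101120, AZ)
  ε-move, top A: go to q0, push A → (q0, 11202101120, AZ)
  read 1, top A: go to q3, push AA → (q3, 1202101120, AAZ)
  read 1, top A: go to q2, push AA → (q2, 202101120, AAAZ)
  read 2, top A: go to q4, push A → (q4, 02101120, AAAZ)
  ε-move, top A: go to q1, push AA → (q1, 02101120, AAAAZ)
  ε-move, top A: go to q0, push A → (q0, 02101120, AAAAZ)
  read 0, top A: go to q5, push A → (q5, 2101120, AAAAZ)
  read 2, top A: go to q4, push A → (q4, 101120, AAAAZ)
  ε-move, top A: go to q1, push AA → (q1, 101120, AAAAAZ)
  ε-move, top A: go to q0, push A → (q0, 101120, AAAAAZ)
  read 1, top A: go to q3, push AA → (q3, 01120, AAAAAAZ)
  read 0, top A: go to q1, push ε → (q1, 1120, AAAAAZ)
  ε-move, top A: go to q0, push A → (q0, 1120, AAAAAZ)
  read 1, top A: go to q3, push AA → (q3, 120, AAAAAAZ)
  read 1, top A: go to q2, push AA → (q2, 20, AAAAAAAZ)
  read 2, top A: go to q4, push A → (q4, 0, AAAAAAAZ)
  ε-move, top A: go to q1, push AA → (q1, 0, AAAAAAAAZ)
  ε-move, top A: go to q0, push A → (q0, 0, AAAAAAAAZ)
  read 0, top A: go to q5, push A → (q5, ε, AAAAAAAAZ)
All input consumed; M is in state q5.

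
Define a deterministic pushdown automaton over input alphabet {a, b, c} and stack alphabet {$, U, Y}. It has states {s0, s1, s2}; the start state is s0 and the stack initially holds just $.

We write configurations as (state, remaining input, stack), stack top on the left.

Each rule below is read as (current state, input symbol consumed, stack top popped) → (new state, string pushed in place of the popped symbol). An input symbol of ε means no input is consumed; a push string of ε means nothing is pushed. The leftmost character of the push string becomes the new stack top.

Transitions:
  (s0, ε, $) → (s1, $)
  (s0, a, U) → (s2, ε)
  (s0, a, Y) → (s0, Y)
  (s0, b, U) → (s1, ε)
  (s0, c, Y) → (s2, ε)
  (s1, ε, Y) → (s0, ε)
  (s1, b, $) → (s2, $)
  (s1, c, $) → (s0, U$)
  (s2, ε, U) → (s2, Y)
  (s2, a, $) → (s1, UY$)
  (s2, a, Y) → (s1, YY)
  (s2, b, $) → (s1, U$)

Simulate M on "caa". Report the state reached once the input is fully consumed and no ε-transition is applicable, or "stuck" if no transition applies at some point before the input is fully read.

s1

(s0, caa, $)
  ε-move, top $: go to s1, push $ → (s1, caa, $)
  read c, top $: go to s0, push U$ → (s0, aa, U$)
  read a, top U: go to s2, push ε → (s2, a, $)
  read a, top $: go to s1, push UY$ → (s1, ε, UY$)
All input consumed; M is in state s1.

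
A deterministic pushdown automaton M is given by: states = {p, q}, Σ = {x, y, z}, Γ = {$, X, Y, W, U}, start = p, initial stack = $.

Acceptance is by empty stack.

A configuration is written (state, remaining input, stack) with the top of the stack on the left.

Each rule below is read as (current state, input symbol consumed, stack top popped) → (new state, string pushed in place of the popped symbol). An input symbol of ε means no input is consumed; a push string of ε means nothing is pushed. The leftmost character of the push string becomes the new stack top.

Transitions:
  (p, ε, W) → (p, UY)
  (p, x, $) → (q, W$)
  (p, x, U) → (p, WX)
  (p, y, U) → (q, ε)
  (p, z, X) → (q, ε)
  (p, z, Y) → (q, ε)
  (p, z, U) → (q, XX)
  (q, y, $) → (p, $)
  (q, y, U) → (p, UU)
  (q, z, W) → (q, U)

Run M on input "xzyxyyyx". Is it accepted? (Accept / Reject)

Reject

(p, xzyxyyyx, $) ⊢ (q, zyxyyyx, W$) ⊢ (q, yxyyyx, U$) ⊢ (p, xyyyx, UU$) ⊢ (p, yyyx, WXU$) ⊢ (p, yyyx, UYXU$) ⊢ (q, yyx, YXU$)
No transition applies at (q, yyx, YXU$); input not fully consumed.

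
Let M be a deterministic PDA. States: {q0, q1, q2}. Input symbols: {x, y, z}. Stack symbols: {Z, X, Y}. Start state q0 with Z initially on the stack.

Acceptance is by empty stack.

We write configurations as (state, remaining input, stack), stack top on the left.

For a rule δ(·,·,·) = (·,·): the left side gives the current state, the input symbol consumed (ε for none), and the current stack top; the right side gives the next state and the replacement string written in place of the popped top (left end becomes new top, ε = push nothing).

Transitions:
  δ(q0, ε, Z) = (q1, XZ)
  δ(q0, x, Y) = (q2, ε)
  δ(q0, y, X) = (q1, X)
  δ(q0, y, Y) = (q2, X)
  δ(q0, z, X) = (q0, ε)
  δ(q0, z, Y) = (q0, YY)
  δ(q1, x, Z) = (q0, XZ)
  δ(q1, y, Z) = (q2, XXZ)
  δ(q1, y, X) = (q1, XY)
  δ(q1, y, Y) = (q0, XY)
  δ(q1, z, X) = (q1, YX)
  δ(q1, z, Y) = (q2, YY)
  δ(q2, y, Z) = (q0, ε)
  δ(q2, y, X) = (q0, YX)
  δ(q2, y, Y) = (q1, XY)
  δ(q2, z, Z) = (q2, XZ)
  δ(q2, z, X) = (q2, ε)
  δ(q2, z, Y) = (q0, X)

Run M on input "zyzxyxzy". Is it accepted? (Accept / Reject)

(q0, zyzxyxzy, Z)
  ε-move, top Z: go to q1, push XZ → (q1, zyzxyxzy, XZ)
  read z, top X: go to q1, push YX → (q1, yzxyxzy, YXZ)
  read y, top Y: go to q0, push XY → (q0, zxyxzy, XYXZ)
  read z, top X: go to q0, push ε → (q0, xyxzy, YXZ)
  read x, top Y: go to q2, push ε → (q2, yxzy, XZ)
  read y, top X: go to q0, push YX → (q0, xzy, YXZ)
  read x, top Y: go to q2, push ε → (q2, zy, XZ)
  read z, top X: go to q2, push ε → (q2, y, Z)
  read y, top Z: go to q0, push ε → (q0, ε, ε)
All input consumed and the stack is empty.

Accept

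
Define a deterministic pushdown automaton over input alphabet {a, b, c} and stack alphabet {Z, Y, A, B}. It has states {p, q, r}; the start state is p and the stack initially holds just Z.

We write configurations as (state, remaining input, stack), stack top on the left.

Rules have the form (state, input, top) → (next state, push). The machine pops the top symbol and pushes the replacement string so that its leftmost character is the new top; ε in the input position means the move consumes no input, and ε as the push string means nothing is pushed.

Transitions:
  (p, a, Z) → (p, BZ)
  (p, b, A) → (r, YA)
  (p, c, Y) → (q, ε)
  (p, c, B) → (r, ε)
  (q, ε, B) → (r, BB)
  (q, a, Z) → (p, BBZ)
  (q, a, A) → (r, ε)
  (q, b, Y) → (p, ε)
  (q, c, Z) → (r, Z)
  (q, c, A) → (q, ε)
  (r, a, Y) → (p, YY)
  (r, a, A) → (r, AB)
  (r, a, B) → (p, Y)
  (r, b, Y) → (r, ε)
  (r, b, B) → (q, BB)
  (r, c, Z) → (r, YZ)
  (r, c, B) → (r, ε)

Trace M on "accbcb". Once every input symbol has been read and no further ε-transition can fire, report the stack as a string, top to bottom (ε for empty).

(p, accbcb, Z)
  read a, top Z: go to p, push BZ → (p, ccbcb, BZ)
  read c, top B: go to r, push ε → (r, cbcb, Z)
  read c, top Z: go to r, push YZ → (r, bcb, YZ)
  read b, top Y: go to r, push ε → (r, cb, Z)
  read c, top Z: go to r, push YZ → (r, b, YZ)
  read b, top Y: go to r, push ε → (r, ε, Z)
All input consumed in state r with stack Z.

Z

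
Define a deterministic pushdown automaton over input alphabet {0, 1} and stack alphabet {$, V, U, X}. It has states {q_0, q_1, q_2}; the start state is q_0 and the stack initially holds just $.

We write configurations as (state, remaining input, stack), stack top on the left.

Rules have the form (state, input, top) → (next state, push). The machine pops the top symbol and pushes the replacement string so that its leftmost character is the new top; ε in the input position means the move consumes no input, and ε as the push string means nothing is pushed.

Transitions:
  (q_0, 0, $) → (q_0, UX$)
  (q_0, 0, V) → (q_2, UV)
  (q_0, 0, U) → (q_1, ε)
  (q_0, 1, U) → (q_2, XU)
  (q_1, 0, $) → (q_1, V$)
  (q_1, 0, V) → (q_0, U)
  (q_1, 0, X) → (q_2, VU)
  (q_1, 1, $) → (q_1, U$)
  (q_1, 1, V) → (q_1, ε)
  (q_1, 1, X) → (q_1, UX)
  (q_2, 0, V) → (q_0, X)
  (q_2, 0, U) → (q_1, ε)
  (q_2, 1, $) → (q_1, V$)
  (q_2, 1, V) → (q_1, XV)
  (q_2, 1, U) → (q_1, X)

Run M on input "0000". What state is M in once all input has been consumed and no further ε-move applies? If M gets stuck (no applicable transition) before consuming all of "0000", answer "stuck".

(q_0, 0000, $) ⊢ (q_0, 000, UX$) ⊢ (q_1, 00, X$) ⊢ (q_2, 0, VU$) ⊢ (q_0, ε, XU$)
All input consumed; M is in state q_0.

q_0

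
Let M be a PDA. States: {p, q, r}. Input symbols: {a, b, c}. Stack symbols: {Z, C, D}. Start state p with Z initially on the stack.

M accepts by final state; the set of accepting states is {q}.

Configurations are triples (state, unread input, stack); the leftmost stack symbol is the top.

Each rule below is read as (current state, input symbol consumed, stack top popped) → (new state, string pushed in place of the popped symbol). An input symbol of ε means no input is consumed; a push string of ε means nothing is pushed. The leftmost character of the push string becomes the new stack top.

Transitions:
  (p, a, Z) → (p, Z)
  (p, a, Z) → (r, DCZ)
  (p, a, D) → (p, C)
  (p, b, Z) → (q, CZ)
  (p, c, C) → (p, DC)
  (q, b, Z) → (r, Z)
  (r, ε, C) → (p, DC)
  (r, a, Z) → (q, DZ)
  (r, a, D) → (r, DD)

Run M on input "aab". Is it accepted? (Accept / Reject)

Accept

One accepting computation: (p, aab, Z) ⊢ (p, ab, Z) ⊢ (p, b, Z) ⊢ (q, ε, CZ)
All input consumed and state q ∈ F.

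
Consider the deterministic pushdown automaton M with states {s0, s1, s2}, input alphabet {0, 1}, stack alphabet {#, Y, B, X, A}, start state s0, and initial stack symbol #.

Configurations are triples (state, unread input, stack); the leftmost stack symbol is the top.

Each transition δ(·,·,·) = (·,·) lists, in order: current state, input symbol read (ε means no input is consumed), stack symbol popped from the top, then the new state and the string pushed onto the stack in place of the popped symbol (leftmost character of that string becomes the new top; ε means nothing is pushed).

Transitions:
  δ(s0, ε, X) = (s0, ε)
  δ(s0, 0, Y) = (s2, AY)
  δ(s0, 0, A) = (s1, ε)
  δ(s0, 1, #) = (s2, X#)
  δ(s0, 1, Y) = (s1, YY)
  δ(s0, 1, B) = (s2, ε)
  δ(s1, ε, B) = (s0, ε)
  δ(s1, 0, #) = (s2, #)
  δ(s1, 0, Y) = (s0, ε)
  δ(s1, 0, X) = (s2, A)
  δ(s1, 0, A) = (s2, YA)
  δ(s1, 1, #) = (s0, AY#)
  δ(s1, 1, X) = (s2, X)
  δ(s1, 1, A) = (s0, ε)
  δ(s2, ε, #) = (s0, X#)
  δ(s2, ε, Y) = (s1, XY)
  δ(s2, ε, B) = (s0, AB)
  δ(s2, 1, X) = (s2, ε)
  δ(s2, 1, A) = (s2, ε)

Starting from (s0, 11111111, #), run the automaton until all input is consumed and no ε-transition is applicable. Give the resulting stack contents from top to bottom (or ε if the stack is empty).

(s0, 11111111, #)
  read 1, top #: go to s2, push X# → (s2, 1111111, X#)
  read 1, top X: go to s2, push ε → (s2, 111111, #)
  ε-move, top #: go to s0, push X# → (s0, 111111, X#)
  ε-move, top X: go to s0, push ε → (s0, 111111, #)
  read 1, top #: go to s2, push X# → (s2, 11111, X#)
  read 1, top X: go to s2, push ε → (s2, 1111, #)
  ε-move, top #: go to s0, push X# → (s0, 1111, X#)
  ε-move, top X: go to s0, push ε → (s0, 1111, #)
  read 1, top #: go to s2, push X# → (s2, 111, X#)
  read 1, top X: go to s2, push ε → (s2, 11, #)
  ε-move, top #: go to s0, push X# → (s0, 11, X#)
  ε-move, top X: go to s0, push ε → (s0, 11, #)
  read 1, top #: go to s2, push X# → (s2, 1, X#)
  read 1, top X: go to s2, push ε → (s2, ε, #)
  ε-move, top #: go to s0, push X# → (s0, ε, X#)
  ε-move, top X: go to s0, push ε → (s0, ε, #)
All input consumed in state s0 with stack #.

#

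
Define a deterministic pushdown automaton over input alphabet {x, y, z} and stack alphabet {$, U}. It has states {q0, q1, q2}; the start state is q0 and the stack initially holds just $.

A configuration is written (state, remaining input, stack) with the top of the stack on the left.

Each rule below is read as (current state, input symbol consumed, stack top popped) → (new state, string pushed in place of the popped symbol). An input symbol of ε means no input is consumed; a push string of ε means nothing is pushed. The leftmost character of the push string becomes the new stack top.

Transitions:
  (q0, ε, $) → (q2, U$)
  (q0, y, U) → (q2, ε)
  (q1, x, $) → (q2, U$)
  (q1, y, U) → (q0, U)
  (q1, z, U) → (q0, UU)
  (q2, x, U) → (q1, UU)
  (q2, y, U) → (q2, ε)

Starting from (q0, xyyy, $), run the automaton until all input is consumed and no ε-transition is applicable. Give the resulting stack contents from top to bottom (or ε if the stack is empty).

(q0, xyyy, $) ⊢ (q2, xyyy, U$) ⊢ (q1, yyy, UU$) ⊢ (q0, yy, UU$) ⊢ (q2, y, U$) ⊢ (q2, ε, $)
All input consumed in state q2 with stack $.

$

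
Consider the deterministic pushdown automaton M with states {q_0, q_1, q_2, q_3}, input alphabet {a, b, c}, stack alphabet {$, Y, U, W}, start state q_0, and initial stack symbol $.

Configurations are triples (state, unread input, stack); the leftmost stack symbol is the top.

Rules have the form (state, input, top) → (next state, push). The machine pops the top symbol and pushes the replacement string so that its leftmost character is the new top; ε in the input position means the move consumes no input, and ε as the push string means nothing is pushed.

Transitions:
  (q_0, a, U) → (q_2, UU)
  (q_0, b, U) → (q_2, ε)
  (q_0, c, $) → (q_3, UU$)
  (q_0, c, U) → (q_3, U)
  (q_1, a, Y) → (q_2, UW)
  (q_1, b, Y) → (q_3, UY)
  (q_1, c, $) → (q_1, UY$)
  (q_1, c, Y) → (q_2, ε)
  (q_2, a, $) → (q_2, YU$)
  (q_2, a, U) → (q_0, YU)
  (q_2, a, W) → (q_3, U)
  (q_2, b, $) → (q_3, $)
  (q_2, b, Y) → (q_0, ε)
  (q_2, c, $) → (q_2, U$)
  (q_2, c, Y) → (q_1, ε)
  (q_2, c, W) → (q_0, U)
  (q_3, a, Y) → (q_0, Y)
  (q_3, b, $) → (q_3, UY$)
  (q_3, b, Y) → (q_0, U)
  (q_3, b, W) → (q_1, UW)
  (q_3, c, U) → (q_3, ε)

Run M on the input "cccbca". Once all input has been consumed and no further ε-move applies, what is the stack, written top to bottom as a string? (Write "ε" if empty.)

Y$

(q_0, cccbca, $)
  read c, top $: go to q_3, push UU$ → (q_3, ccbca, UU$)
  read c, top U: go to q_3, push ε → (q_3, cbca, U$)
  read c, top U: go to q_3, push ε → (q_3, bca, $)
  read b, top $: go to q_3, push UY$ → (q_3, ca, UY$)
  read c, top U: go to q_3, push ε → (q_3, a, Y$)
  read a, top Y: go to q_0, push Y → (q_0, ε, Y$)
All input consumed in state q_0 with stack Y$.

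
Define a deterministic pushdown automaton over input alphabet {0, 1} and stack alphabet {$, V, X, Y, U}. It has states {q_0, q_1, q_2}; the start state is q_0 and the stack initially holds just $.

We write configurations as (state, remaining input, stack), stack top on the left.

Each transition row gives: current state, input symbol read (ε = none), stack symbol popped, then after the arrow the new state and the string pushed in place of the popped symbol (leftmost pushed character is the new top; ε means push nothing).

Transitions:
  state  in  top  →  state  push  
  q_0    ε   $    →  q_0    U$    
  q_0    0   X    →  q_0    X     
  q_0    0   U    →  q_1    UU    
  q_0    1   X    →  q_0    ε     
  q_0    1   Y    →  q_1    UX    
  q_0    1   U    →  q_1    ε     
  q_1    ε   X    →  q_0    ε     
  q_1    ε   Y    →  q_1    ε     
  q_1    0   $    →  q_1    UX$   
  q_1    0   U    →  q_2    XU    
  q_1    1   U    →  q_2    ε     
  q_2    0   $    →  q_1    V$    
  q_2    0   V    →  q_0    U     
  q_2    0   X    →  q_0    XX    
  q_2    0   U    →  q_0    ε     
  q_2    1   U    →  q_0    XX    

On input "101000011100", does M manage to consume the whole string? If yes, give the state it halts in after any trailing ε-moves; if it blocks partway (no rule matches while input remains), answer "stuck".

(q_0, 101000011100, $)
  ε-move, top $: go to q_0, push U$ → (q_0, 101000011100, U$)
  read 1, top U: go to q_1, push ε → (q_1, 01000011100, $)
  read 0, top $: go to q_1, push UX$ → (q_1, 1000011100, UX$)
  read 1, top U: go to q_2, push ε → (q_2, 000011100, X$)
  read 0, top X: go to q_0, push XX → (q_0, 00011100, XX$)
  read 0, top X: go to q_0, push X → (q_0, 0011100, XX$)
  read 0, top X: go to q_0, push X → (q_0, 011100, XX$)
  read 0, top X: go to q_0, push X → (q_0, 11100, XX$)
  read 1, top X: go to q_0, push ε → (q_0, 1100, X$)
  read 1, top X: go to q_0, push ε → (q_0, 100, $)
  ε-move, top $: go to q_0, push U$ → (q_0, 100, U$)
  read 1, top U: go to q_1, push ε → (q_1, 00, $)
  read 0, top $: go to q_1, push UX$ → (q_1, 0, UX$)
  read 0, top U: go to q_2, push XU → (q_2, ε, XUX$)
All input consumed; M is in state q_2.

q_2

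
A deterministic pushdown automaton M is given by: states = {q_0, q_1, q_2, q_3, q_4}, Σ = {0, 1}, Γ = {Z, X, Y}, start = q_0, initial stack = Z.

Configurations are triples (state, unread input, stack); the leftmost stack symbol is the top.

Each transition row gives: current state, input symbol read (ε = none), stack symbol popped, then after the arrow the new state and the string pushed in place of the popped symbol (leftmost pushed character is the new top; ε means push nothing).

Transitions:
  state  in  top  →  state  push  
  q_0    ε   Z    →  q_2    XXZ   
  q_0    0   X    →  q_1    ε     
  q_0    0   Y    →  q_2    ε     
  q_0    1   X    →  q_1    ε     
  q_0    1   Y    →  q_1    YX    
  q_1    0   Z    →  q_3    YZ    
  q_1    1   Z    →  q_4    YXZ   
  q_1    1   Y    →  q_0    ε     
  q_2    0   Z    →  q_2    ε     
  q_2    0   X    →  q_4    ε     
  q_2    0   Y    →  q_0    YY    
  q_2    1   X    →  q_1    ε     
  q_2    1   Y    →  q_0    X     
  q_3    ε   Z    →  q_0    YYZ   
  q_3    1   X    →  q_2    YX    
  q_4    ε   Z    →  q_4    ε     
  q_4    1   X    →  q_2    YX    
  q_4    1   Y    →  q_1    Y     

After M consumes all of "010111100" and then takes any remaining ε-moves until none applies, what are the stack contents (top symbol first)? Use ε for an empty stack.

YZ

(q_0, 010111100, Z)
  ε-move, top Z: go to q_2, push XXZ → (q_2, 010111100, XXZ)
  read 0, top X: go to q_4, push ε → (q_4, 10111100, XZ)
  read 1, top X: go to q_2, push YX → (q_2, 0111100, YXZ)
  read 0, top Y: go to q_0, push YY → (q_0, 111100, YYXZ)
  read 1, top Y: go to q_1, push YX → (q_1, 11100, YXYXZ)
  read 1, top Y: go to q_0, push ε → (q_0, 1100, XYXZ)
  read 1, top X: go to q_1, push ε → (q_1, 100, YXZ)
  read 1, top Y: go to q_0, push ε → (q_0, 00, XZ)
  read 0, top X: go to q_1, push ε → (q_1, 0, Z)
  read 0, top Z: go to q_3, push YZ → (q_3, ε, YZ)
All input consumed in state q_3 with stack YZ.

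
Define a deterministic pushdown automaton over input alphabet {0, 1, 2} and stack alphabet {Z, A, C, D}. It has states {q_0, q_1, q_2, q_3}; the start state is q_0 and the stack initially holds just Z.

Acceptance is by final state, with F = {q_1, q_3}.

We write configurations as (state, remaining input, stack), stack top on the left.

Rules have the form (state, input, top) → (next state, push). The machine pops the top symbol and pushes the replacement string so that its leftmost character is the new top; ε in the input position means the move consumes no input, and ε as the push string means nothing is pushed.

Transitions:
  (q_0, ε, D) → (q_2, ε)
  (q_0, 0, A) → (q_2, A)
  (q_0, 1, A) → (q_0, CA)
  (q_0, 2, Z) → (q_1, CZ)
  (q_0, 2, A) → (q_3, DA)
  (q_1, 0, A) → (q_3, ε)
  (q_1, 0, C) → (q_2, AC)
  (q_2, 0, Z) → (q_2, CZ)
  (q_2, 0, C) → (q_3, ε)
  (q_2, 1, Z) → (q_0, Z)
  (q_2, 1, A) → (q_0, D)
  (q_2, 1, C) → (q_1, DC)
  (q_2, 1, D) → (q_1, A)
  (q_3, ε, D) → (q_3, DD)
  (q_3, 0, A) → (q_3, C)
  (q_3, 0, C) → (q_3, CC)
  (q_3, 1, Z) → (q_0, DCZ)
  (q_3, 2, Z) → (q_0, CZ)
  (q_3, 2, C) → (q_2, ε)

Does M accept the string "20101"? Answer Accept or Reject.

Reject

(q_0, 20101, Z)
  read 2, top Z: go to q_1, push CZ → (q_1, 0101, CZ)
  read 0, top C: go to q_2, push AC → (q_2, 101, ACZ)
  read 1, top A: go to q_0, push D → (q_0, 01, DCZ)
  ε-move, top D: go to q_2, push ε → (q_2, 01, CZ)
  read 0, top C: go to q_3, push ε → (q_3, 1, Z)
  read 1, top Z: go to q_0, push DCZ → (q_0, ε, DCZ)
  ε-move, top D: go to q_2, push ε → (q_2, ε, CZ)
All input consumed; state q_2 ∉ F and no further ε-move applies.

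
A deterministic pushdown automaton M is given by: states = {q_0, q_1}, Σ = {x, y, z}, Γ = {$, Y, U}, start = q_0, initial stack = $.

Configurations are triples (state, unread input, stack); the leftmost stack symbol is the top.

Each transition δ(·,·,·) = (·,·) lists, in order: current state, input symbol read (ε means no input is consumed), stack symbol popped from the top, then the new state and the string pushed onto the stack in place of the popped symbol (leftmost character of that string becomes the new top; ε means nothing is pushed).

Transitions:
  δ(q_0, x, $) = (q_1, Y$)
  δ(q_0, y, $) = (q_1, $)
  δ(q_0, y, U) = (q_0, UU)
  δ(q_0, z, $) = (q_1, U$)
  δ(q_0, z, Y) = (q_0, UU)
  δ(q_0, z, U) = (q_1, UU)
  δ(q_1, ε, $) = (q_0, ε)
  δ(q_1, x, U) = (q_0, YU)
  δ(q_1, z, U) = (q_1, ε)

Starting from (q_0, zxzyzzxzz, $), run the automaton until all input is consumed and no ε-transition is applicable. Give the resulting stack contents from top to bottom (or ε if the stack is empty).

(q_0, zxzyzzxzz, $) ⊢ (q_1, xzyzzxzz, U$) ⊢ (q_0, zyzzxzz, YU$) ⊢ (q_0, yzzxzz, UUU$) ⊢ (q_0, zzxzz, UUUU$) ⊢ (q_1, zxzz, UUUUU$) ⊢ (q_1, xzz, UUUU$) ⊢ (q_0, zz, YUUUU$) ⊢ (q_0, z, UUUUUU$) ⊢ (q_1, ε, UUUUUUU$)
All input consumed in state q_1 with stack UUUUUUU$.

UUUUUUU$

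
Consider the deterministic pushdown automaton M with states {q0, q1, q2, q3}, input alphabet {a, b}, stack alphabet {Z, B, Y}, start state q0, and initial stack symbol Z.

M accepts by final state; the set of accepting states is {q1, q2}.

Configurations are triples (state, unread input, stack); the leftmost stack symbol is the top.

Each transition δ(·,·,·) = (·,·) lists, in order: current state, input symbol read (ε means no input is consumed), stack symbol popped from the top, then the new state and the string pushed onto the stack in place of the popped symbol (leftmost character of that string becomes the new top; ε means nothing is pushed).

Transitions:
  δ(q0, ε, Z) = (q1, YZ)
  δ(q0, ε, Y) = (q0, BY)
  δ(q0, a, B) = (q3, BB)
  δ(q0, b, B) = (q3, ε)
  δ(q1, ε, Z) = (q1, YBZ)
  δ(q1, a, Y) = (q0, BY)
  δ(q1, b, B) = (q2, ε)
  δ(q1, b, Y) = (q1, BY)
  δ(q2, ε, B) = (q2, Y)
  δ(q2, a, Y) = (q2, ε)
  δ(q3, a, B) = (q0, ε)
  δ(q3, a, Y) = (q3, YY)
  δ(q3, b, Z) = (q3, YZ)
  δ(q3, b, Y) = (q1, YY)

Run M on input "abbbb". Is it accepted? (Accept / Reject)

(q0, abbbb, Z)
  ε-move, top Z: go to q1, push YZ → (q1, abbbb, YZ)
  read a, top Y: go to q0, push BY → (q0, bbbb, BYZ)
  read b, top B: go to q3, push ε → (q3, bbb, YZ)
  read b, top Y: go to q1, push YY → (q1, bb, YYZ)
  read b, top Y: go to q1, push BY → (q1, b, BYYZ)
  read b, top B: go to q2, push ε → (q2, ε, YYZ)
All input consumed; state q2 ∈ F.

Accept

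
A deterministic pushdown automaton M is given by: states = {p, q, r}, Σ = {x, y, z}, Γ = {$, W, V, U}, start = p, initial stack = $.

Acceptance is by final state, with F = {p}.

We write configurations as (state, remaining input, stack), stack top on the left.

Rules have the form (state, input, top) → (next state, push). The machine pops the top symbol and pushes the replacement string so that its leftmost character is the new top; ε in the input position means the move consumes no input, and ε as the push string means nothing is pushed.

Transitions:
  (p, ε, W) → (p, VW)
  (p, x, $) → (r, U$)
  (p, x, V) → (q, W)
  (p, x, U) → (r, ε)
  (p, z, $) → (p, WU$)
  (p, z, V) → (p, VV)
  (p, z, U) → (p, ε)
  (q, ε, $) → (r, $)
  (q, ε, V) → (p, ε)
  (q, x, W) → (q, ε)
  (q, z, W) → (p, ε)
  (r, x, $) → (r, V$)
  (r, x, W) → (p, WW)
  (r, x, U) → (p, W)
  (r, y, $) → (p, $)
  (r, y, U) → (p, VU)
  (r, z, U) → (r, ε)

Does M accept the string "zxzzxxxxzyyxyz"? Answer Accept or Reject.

(p, zxzzxxxxzyyxyz, $)
  read z, top $: go to p, push WU$ → (p, xzzxxxxzyyxyz, WU$)
  ε-move, top W: go to p, push VW → (p, xzzxxxxzyyxyz, VWU$)
  read x, top V: go to q, push W → (q, zzxxxxzyyxyz, WWU$)
  read z, top W: go to p, push ε → (p, zxxxxzyyxyz, WU$)
  ε-move, top W: go to p, push VW → (p, zxxxxzyyxyz, VWU$)
  read z, top V: go to p, push VV → (p, xxxxzyyxyz, VVWU$)
  read x, top V: go to q, push W → (q, xxxzyyxyz, WVWU$)
  read x, top W: go to q, push ε → (q, xxzyyxyz, VWU$)
  ε-move, top V: go to p, push ε → (p, xxzyyxyz, WU$)
  ε-move, top W: go to p, push VW → (p, xxzyyxyz, VWU$)
  read x, top V: go to q, push W → (q, xzyyxyz, WWU$)
  read x, top W: go to q, push ε → (q, zyyxyz, WU$)
  read z, top W: go to p, push ε → (p, yyxyz, U$)
No transition applies at (p, yyxyz, U$); input not fully consumed.

Reject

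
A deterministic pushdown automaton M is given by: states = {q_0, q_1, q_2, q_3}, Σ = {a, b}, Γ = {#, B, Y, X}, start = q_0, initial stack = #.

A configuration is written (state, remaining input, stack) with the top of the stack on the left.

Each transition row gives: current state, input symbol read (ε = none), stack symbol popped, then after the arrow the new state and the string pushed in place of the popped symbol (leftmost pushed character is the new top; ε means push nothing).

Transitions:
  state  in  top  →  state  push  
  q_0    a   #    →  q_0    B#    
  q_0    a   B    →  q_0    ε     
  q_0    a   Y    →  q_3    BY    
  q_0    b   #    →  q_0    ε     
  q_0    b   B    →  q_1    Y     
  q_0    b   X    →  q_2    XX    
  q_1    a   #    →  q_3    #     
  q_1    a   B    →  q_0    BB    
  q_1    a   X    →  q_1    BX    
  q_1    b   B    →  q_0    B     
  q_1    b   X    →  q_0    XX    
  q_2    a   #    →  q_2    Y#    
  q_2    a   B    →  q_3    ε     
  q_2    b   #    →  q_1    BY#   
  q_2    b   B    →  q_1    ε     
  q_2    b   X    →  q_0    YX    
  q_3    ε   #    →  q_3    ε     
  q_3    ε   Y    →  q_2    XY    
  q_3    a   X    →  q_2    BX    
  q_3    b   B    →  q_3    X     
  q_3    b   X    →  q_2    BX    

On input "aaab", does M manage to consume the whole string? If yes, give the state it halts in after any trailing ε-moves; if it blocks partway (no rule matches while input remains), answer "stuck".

(q_0, aaab, #)
  read a, top #: go to q_0, push B# → (q_0, aab, B#)
  read a, top B: go to q_0, push ε → (q_0, ab, #)
  read a, top #: go to q_0, push B# → (q_0, b, B#)
  read b, top B: go to q_1, push Y → (q_1, ε, Y#)
All input consumed; M is in state q_1.

q_1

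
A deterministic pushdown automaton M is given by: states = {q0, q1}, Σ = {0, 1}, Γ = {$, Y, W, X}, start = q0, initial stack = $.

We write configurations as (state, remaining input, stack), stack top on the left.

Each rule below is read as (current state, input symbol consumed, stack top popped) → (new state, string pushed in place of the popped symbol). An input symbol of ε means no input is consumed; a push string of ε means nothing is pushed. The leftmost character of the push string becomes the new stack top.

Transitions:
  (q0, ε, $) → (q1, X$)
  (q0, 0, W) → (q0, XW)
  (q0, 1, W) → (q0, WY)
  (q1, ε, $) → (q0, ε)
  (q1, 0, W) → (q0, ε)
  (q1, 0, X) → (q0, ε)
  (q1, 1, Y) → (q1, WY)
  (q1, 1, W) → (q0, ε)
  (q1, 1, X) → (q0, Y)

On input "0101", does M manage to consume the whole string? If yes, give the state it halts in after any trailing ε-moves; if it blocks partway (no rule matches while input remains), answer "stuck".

(q0, 0101, $) ⊢ (q1, 0101, X$) ⊢ (q0, 101, $) ⊢ (q1, 101, X$) ⊢ (q0, 01, Y$)
No transition for (q0, 0, top Y); M blocks with input 01 remaining.

stuck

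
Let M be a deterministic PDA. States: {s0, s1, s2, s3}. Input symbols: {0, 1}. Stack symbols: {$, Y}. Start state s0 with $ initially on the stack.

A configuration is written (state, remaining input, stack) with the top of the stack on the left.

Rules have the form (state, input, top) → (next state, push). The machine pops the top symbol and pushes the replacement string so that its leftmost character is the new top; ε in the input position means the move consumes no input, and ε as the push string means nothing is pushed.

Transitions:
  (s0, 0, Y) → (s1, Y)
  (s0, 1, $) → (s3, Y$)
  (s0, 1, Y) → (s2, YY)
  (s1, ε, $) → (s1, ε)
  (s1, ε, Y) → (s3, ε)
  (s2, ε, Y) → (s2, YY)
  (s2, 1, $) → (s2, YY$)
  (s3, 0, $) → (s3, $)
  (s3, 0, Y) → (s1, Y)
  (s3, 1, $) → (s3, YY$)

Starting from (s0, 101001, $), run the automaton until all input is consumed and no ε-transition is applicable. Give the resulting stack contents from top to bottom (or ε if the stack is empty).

YY$

(s0, 101001, $) ⊢ (s3, 01001, Y$) ⊢ (s1, 1001, Y$) ⊢ (s3, 1001, $) ⊢ (s3, 001, YY$) ⊢ (s1, 01, YY$) ⊢ (s3, 01, Y$) ⊢ (s1, 1, Y$) ⊢ (s3, 1, $) ⊢ (s3, ε, YY$)
All input consumed in state s3 with stack YY$.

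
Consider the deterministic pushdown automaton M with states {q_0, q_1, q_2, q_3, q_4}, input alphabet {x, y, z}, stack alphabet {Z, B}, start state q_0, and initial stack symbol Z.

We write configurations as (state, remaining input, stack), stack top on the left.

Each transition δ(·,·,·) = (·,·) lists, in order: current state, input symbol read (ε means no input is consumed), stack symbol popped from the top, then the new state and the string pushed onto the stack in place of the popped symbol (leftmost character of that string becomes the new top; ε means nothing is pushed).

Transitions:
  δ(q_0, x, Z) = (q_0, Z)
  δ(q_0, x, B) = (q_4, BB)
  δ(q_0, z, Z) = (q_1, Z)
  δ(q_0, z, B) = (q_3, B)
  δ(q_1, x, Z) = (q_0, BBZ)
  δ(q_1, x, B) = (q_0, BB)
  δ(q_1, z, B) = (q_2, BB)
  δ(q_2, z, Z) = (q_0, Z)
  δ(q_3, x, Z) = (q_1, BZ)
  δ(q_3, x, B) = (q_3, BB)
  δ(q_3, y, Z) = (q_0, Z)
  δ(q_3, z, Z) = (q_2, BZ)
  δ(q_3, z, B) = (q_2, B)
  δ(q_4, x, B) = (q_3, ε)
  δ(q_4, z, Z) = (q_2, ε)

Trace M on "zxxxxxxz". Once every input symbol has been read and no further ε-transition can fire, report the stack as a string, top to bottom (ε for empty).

BBBBBZ

(q_0, zxxxxxxz, Z) ⊢ (q_1, xxxxxxz, Z) ⊢ (q_0, xxxxxz, BBZ) ⊢ (q_4, xxxxz, BBBZ) ⊢ (q_3, xxxz, BBZ) ⊢ (q_3, xxz, BBBZ) ⊢ (q_3, xz, BBBBZ) ⊢ (q_3, z, BBBBBZ) ⊢ (q_2, ε, BBBBBZ)
All input consumed in state q_2 with stack BBBBBZ.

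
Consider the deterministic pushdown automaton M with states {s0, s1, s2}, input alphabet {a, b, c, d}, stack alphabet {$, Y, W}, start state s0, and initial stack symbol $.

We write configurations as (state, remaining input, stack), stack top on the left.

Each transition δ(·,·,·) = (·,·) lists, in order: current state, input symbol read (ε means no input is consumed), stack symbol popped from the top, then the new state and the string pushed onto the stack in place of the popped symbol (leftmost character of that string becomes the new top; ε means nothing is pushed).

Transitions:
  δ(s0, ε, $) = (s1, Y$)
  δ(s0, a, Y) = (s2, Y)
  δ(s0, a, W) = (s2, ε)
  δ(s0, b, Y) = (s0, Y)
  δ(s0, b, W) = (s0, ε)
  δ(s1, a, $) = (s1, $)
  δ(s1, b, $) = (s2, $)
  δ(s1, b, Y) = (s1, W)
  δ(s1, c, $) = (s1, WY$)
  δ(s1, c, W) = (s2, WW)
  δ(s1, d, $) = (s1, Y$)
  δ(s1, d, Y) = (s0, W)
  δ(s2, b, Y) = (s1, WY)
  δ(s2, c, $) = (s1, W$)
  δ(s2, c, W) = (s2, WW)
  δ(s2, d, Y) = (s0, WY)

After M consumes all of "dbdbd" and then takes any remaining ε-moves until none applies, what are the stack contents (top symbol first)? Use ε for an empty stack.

(s0, dbdbd, $)
  ε-move, top $: go to s1, push Y$ → (s1, dbdbd, Y$)
  read d, top Y: go to s0, push W → (s0, bdbd, W$)
  read b, top W: go to s0, push ε → (s0, dbd, $)
  ε-move, top $: go to s1, push Y$ → (s1, dbd, Y$)
  read d, top Y: go to s0, push W → (s0, bd, W$)
  read b, top W: go to s0, push ε → (s0, d, $)
  ε-move, top $: go to s1, push Y$ → (s1, d, Y$)
  read d, top Y: go to s0, push W → (s0, ε, W$)
All input consumed in state s0 with stack W$.

W$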